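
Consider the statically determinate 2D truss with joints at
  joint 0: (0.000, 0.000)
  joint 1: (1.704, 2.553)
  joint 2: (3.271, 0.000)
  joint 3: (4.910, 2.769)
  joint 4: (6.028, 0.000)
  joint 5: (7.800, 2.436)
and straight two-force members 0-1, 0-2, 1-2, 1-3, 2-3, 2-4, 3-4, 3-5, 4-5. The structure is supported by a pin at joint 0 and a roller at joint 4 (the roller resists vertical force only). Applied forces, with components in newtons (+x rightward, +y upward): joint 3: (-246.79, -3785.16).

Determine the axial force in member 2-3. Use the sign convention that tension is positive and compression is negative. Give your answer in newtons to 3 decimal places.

N=6 nodes, M=9 members, R=3 reactions → 2N=12, M+R=12
member 0 (0-1): L=3.0694, (cx,cy)=(0.5552,0.8317)
member 1 (0-2): L=3.2710, (cx,cy)=(1.0000,0.0000)
member 2 (1-2): L=2.9955, (cx,cy)=(0.5231,-0.8523)
member 3 (1-3): L=3.2133, (cx,cy)=(0.9977,0.0672)
member 4 (2-3): L=3.2177, (cx,cy)=(0.5094,0.8605)
member 5 (2-4): L=2.7570, (cx,cy)=(1.0000,0.0000)
member 6 (3-4): L=2.9862, (cx,cy)=(0.3744,-0.9273)
member 7 (3-5): L=2.9091, (cx,cy)=(0.9934,-0.1145)
member 8 (4-5): L=3.0123, (cx,cy)=(0.5883,0.8087)
solve A·x = −loads:
  F[0-1] = -980.3312 N (compression)
  F[0-2] = +297.4420 N (tension)
  F[1-2] = +877.4254 N (tension)
  F[1-3] = -1005.4963 N (compression)
  F[2-3] = -868.9793 N (compression)
  F[2-4] = +1199.0621 N (tension)
  F[3-4] = -3202.6995 N (compression)
  F[3-5] = -0.0000 N (compression)
  F[4-5] = +0.0000 N (tension)
  Rx@0 = +246.7900 N
  Ry@0 = +815.3899 N
  Ry@4 = +2969.7701 N

-868.979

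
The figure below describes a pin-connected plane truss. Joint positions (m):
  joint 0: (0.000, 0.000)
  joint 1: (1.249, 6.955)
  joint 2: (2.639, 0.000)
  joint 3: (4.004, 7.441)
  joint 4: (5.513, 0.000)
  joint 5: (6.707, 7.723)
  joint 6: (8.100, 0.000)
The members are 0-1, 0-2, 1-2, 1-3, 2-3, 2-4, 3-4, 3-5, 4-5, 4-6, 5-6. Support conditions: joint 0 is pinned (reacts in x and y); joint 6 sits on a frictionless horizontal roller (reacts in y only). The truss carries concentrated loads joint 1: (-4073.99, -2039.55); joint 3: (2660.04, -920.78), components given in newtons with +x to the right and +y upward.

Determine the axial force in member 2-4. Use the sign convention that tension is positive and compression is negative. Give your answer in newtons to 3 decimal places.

-156.783

N=7 nodes, M=11 members, R=3 reactions → 2N=14, M+R=14
member 0 (0-1): L=7.0663, (cx,cy)=(0.1768,0.9843)
member 1 (0-2): L=2.6390, (cx,cy)=(1.0000,0.0000)
member 2 (1-2): L=7.0925, (cx,cy)=(0.1960,-0.9806)
member 3 (1-3): L=2.7975, (cx,cy)=(0.9848,0.1737)
member 4 (2-3): L=7.5652, (cx,cy)=(0.1804,0.9836)
member 5 (2-4): L=2.8740, (cx,cy)=(1.0000,0.0000)
member 6 (3-4): L=7.5925, (cx,cy)=(0.1987,-0.9801)
member 7 (3-5): L=2.7177, (cx,cy)=(0.9946,0.1038)
member 8 (4-5): L=7.8148, (cx,cy)=(0.1528,0.9883)
member 9 (4-6): L=2.5870, (cx,cy)=(1.0000,0.0000)
member 10 (5-6): L=7.8476, (cx,cy)=(0.1775,-0.9841)
solve A·x = −loads:
  F[0-1] = -3297.0629 N (compression)
  F[0-2] = -831.1761 N (compression)
  F[1-2] = +1794.2367 N (tension)
  F[1-3] = +3188.0571 N (tension)
  F[2-3] = -1788.8014 N (compression)
  F[2-4] = -156.7830 N (compression)
  F[3-4] = +300.9405 N (tension)
  F[3-5] = +97.4975 N (tension)
  F[4-5] = -298.4408 N (compression)
  F[4-6] = -51.3731 N (compression)
  F[5-6] = +289.4160 N (tension)
  Rx@0 = +1413.9500 N
  Ry@0 = +3245.1500 N
  Ry@6 = -284.8200 N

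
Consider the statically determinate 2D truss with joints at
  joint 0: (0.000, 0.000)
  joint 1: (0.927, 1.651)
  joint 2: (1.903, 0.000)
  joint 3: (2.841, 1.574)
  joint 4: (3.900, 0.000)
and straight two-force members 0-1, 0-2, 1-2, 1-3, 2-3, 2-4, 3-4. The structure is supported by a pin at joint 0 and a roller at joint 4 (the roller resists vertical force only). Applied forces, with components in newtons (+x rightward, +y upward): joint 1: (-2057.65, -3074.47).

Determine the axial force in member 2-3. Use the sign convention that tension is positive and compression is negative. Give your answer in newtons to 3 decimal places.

-155.176

N=5 nodes, M=7 members, R=3 reactions → 2N=10, M+R=10
member 0 (0-1): L=1.8934, (cx,cy)=(0.4896,0.8720)
member 1 (0-2): L=1.9030, (cx,cy)=(1.0000,0.0000)
member 2 (1-2): L=1.9179, (cx,cy)=(0.5089,-0.8608)
member 3 (1-3): L=1.9155, (cx,cy)=(0.9992,-0.0402)
member 4 (2-3): L=1.8323, (cx,cy)=(0.5119,0.8590)
member 5 (2-4): L=1.9970, (cx,cy)=(1.0000,0.0000)
member 6 (3-4): L=1.8971, (cx,cy)=(0.5582,-0.8297)
solve A·x = −loads:
  F[0-1] = -3686.8415 N (compression)
  F[0-2] = -252.6311 N (compression)
  F[1-2] = +154.8510 N (tension)
  F[1-3] = +173.9700 N (tension)
  F[2-3] = -155.1760 N (compression)
  F[2-4] = -94.3909 N (compression)
  F[3-4] = +169.0918 N (tension)
  Rx@0 = +2057.6500 N
  Ry@0 = +3214.7640 N
  Ry@4 = -140.2940 N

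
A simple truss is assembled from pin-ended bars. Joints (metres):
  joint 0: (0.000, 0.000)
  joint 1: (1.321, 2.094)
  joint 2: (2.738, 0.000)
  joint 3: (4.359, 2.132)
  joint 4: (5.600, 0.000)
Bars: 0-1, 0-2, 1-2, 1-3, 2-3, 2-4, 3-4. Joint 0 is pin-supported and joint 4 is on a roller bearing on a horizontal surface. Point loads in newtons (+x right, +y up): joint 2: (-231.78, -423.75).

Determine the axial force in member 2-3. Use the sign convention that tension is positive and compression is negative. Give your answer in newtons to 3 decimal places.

N=5 nodes, M=7 members, R=3 reactions → 2N=10, M+R=10
member 0 (0-1): L=2.4759, (cx,cy)=(0.5336,0.8458)
member 1 (0-2): L=2.7380, (cx,cy)=(1.0000,0.0000)
member 2 (1-2): L=2.5284, (cx,cy)=(0.5604,-0.8282)
member 3 (1-3): L=3.0382, (cx,cy)=(0.9999,0.0125)
member 4 (2-3): L=2.6783, (cx,cy)=(0.6052,0.7960)
member 5 (2-4): L=2.8620, (cx,cy)=(1.0000,0.0000)
member 6 (3-4): L=2.4669, (cx,cy)=(0.5031,-0.8642)
solve A·x = −loads:
  F[0-1] = -256.0593 N (compression)
  F[0-2] = -95.1590 N (compression)
  F[1-2] = +257.2507 N (tension)
  F[1-3] = -280.8158 N (compression)
  F[2-3] = +264.6799 N (tension)
  F[2-4] = +120.5979 N (tension)
  F[3-4] = -239.7266 N (compression)
  Rx@0 = +231.7800 N
  Ry@0 = +216.5665 N
  Ry@4 = +207.1835 N

264.680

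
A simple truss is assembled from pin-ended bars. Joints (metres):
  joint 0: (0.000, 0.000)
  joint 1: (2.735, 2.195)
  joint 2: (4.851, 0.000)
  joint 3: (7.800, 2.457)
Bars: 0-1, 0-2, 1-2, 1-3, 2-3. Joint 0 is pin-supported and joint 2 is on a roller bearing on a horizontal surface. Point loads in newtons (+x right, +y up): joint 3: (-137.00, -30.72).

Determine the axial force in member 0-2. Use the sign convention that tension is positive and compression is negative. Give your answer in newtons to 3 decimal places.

N=4 nodes, M=5 members, R=3 reactions → 2N=8, M+R=8
member 0 (0-1): L=3.5069, (cx,cy)=(0.7799,0.6259)
member 1 (0-2): L=4.8510, (cx,cy)=(1.0000,0.0000)
member 2 (1-2): L=3.0488, (cx,cy)=(0.6940,-0.7199)
member 3 (1-3): L=5.0718, (cx,cy)=(0.9987,0.0517)
member 4 (2-3): L=3.8384, (cx,cy)=(0.7683,0.6401)
solve A·x = −loads:
  F[0-1] = -81.0249 N (compression)
  F[0-2] = -73.8091 N (compression)
  F[1-2] = +62.7718 N (tension)
  F[1-3] = -106.8993 N (compression)
  F[2-3] = -39.3649 N (compression)
  Rx@0 = +137.0000 N
  Ry@0 = +50.7144 N
  Ry@2 = -19.9944 N

-73.809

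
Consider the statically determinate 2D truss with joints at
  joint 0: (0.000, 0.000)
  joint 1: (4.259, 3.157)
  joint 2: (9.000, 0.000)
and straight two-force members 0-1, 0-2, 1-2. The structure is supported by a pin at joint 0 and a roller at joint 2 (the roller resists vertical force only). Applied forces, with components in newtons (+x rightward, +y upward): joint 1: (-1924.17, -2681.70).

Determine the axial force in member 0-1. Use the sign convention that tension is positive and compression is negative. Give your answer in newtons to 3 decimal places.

-3505.690

N=3 nodes, M=3 members, R=3 reactions → 2N=6, M+R=6
member 0 (0-1): L=5.3015, (cx,cy)=(0.8034,0.5955)
member 1 (0-2): L=9.0000, (cx,cy)=(1.0000,0.0000)
member 2 (1-2): L=5.6959, (cx,cy)=(0.8323,-0.5543)
solve A·x = −loads:
  F[0-1] = -3505.6897 N (compression)
  F[0-2] = +892.1609 N (tension)
  F[1-2] = -1071.8614 N (compression)
  Rx@0 = +1924.1700 N
  Ry@0 = +2087.6160 N
  Ry@2 = +594.0840 N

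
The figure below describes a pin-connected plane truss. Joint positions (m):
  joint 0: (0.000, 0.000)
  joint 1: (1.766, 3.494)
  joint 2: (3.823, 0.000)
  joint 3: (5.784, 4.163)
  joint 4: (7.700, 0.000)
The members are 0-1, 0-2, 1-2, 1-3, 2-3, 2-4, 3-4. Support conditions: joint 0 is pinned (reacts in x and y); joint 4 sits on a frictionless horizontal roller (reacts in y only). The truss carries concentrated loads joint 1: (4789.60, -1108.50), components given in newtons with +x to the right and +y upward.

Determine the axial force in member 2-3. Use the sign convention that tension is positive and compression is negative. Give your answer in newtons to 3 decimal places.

3134.957

N=5 nodes, M=7 members, R=3 reactions → 2N=10, M+R=10
member 0 (0-1): L=3.9149, (cx,cy)=(0.4511,0.8925)
member 1 (0-2): L=3.8230, (cx,cy)=(1.0000,0.0000)
member 2 (1-2): L=4.0545, (cx,cy)=(0.5073,-0.8618)
member 3 (1-3): L=4.0733, (cx,cy)=(0.9864,0.1642)
member 4 (2-3): L=4.6017, (cx,cy)=(0.4261,0.9047)
member 5 (2-4): L=3.8770, (cx,cy)=(1.0000,0.0000)
member 6 (3-4): L=4.5828, (cx,cy)=(0.4181,-0.9084)
solve A·x = −loads:
  F[0-1] = +1478.0137 N (tension)
  F[0-2] = +4122.8799 N (tension)
  F[1-2] = -3291.0437 N (compression)
  F[1-3] = -2486.9982 N (compression)
  F[2-3] = +3134.9569 N (tension)
  F[2-4] = +1117.2880 N (tension)
  F[3-4] = -2672.3669 N (compression)
  Rx@0 = -4789.6000 N
  Ry@0 = -1319.0939 N
  Ry@4 = +2427.5939 N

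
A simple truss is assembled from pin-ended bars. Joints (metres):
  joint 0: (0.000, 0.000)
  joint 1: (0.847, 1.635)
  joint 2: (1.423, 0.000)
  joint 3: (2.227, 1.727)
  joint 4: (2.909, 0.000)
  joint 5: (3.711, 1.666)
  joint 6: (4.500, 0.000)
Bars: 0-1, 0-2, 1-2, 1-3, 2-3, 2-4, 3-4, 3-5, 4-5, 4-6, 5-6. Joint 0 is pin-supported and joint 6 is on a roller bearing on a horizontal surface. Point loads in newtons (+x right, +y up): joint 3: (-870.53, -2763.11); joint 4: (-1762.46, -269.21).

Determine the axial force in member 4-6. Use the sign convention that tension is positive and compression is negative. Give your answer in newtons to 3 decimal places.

N=7 nodes, M=11 members, R=3 reactions → 2N=14, M+R=14
member 0 (0-1): L=1.8414, (cx,cy)=(0.4600,0.8879)
member 1 (0-2): L=1.4230, (cx,cy)=(1.0000,0.0000)
member 2 (1-2): L=1.7335, (cx,cy)=(0.3323,-0.9432)
member 3 (1-3): L=1.3831, (cx,cy)=(0.9978,0.0665)
member 4 (2-3): L=1.9050, (cx,cy)=(0.4221,0.9066)
member 5 (2-4): L=1.4860, (cx,cy)=(1.0000,0.0000)
member 6 (3-4): L=1.8568, (cx,cy)=(0.3673,-0.9301)
member 7 (3-5): L=1.4853, (cx,cy)=(0.9992,-0.0411)
member 8 (4-5): L=1.8490, (cx,cy)=(0.4338,0.9010)
member 9 (4-6): L=1.5910, (cx,cy)=(1.0000,0.0000)
member 10 (5-6): L=1.8434, (cx,cy)=(0.4280,-0.9038)
solve A·x = −loads:
  F[0-1] = -2055.2908 N (compression)
  F[0-2] = -1687.5886 N (compression)
  F[1-2] = +1825.1944 N (tension)
  F[1-3] = -1555.3161 N (compression)
  F[2-3] = -1898.9014 N (compression)
  F[2-4] = -279.6837 N (compression)
  F[3-4] = -958.6974 N (compression)
  F[3-5] = -1131.6001 N (compression)
  F[4-5] = +1288.4061 N (tension)
  F[4-6] = +571.7985 N (tension)
  F[5-6] = -1335.9266 N (compression)
  Rx@0 = +2632.9900 N
  Ry@0 = +1824.9483 N
  Ry@6 = +1207.3717 N

571.798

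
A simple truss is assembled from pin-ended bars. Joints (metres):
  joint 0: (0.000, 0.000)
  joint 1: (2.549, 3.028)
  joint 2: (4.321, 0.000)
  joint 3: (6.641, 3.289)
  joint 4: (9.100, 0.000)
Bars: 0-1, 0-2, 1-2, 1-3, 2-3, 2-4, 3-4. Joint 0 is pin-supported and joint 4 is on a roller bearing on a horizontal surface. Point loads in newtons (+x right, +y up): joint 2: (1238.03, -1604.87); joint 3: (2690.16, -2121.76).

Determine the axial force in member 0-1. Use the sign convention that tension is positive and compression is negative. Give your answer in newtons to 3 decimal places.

-580.195

N=5 nodes, M=7 members, R=3 reactions → 2N=10, M+R=10
member 0 (0-1): L=3.9581, (cx,cy)=(0.6440,0.7650)
member 1 (0-2): L=4.3210, (cx,cy)=(1.0000,0.0000)
member 2 (1-2): L=3.5084, (cx,cy)=(0.5051,-0.8631)
member 3 (1-3): L=4.1003, (cx,cy)=(0.9980,0.0637)
member 4 (2-3): L=4.0249, (cx,cy)=(0.5764,0.8172)
member 5 (2-4): L=4.7790, (cx,cy)=(1.0000,0.0000)
member 6 (3-4): L=4.1066, (cx,cy)=(0.5988,-0.8009)
solve A·x = −loads:
  F[0-1] = -580.1948 N (compression)
  F[0-2] = +4301.8375 N (tension)
  F[1-2] = +469.1548 N (tension)
  F[1-3] = -611.8469 N (compression)
  F[2-3] = +1468.4435 N (tension)
  F[2-4] = +2454.3406 N (tension)
  F[3-4] = -4098.8233 N (compression)
  Rx@0 = -3928.1900 N
  Ry@0 = +443.8621 N
  Ry@4 = +3282.7679 N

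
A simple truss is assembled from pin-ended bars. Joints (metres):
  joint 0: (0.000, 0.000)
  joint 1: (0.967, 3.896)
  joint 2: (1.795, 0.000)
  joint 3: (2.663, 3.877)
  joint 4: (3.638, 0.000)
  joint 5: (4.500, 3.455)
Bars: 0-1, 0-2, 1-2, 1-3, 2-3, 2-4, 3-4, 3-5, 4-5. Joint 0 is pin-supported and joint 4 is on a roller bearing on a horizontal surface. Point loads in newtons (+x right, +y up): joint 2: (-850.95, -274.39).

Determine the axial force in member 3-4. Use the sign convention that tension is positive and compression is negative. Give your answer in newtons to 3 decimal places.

-139.600

N=6 nodes, M=9 members, R=3 reactions → 2N=12, M+R=12
member 0 (0-1): L=4.0142, (cx,cy)=(0.2409,0.9706)
member 1 (0-2): L=1.7950, (cx,cy)=(1.0000,0.0000)
member 2 (1-2): L=3.9830, (cx,cy)=(0.2079,-0.9782)
member 3 (1-3): L=1.6961, (cx,cy)=(0.9999,-0.0112)
member 4 (2-3): L=3.9730, (cx,cy)=(0.2185,0.9758)
member 5 (2-4): L=1.8430, (cx,cy)=(1.0000,0.0000)
member 6 (3-4): L=3.9977, (cx,cy)=(0.2439,-0.9698)
member 7 (3-5): L=1.8848, (cx,cy)=(0.9746,-0.2239)
member 8 (4-5): L=3.5609, (cx,cy)=(0.2421,0.9703)
solve A·x = −loads:
  F[0-1] = -143.2229 N (compression)
  F[0-2] = -816.4485 N (compression)
  F[1-2] = +142.8450 N (tension)
  F[1-3] = -64.2006 N (compression)
  F[2-3] = +137.9994 N (tension)
  F[2-4] = +34.0470 N (tension)
  F[3-4] = -139.6003 N (compression)
  F[3-5] = -0.0000 N (compression)
  F[4-5] = +0.0000 N (tension)
  Rx@0 = +850.9500 N
  Ry@0 = +139.0052 N
  Ry@4 = +135.3848 N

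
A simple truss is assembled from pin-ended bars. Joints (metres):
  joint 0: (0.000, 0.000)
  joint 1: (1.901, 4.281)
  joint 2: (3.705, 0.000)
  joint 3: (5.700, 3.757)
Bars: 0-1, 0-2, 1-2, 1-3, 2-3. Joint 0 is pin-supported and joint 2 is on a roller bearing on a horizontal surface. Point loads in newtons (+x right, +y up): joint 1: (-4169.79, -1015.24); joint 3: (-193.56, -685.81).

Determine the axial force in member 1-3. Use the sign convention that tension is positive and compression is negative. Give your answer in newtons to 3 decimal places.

160.473

N=4 nodes, M=5 members, R=3 reactions → 2N=8, M+R=8
member 0 (0-1): L=4.6841, (cx,cy)=(0.4058,0.9139)
member 1 (0-2): L=3.7050, (cx,cy)=(1.0000,0.0000)
member 2 (1-2): L=4.6456, (cx,cy)=(0.3883,-0.9215)
member 3 (1-3): L=3.8350, (cx,cy)=(0.9906,-0.1366)
member 4 (2-3): L=4.2538, (cx,cy)=(0.4690,0.8832)
solve A·x = −loads:
  F[0-1] = -5623.2939 N (compression)
  F[0-2] = -2081.1850 N (compression)
  F[1-2] = +4451.5564 N (tension)
  F[1-3] = +160.4730 N (tension)
  F[2-3] = -751.6762 N (compression)
  Rx@0 = +4363.3500 N
  Ry@0 = +5139.3733 N
  Ry@2 = -3438.3233 N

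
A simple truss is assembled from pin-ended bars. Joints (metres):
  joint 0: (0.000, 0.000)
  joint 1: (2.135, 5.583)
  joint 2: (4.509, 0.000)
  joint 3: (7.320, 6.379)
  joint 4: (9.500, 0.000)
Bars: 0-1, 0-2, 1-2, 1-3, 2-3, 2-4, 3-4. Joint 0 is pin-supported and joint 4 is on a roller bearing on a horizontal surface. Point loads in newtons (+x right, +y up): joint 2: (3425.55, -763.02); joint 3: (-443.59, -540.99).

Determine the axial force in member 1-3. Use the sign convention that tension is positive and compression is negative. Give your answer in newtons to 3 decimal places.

N=5 nodes, M=7 members, R=3 reactions → 2N=10, M+R=10
member 0 (0-1): L=5.9773, (cx,cy)=(0.3572,0.9340)
member 1 (0-2): L=4.5090, (cx,cy)=(1.0000,0.0000)
member 2 (1-2): L=6.0668, (cx,cy)=(0.3913,-0.9203)
member 3 (1-3): L=5.2457, (cx,cy)=(0.9884,0.1517)
member 4 (2-3): L=6.9709, (cx,cy)=(0.4032,0.9151)
member 5 (2-4): L=4.9910, (cx,cy)=(1.0000,0.0000)
member 6 (3-4): L=6.7412, (cx,cy)=(0.3234,-0.9463)
solve A·x = −loads:
  F[0-1] = -880.9838 N (compression)
  F[0-2] = +3296.6339 N (tension)
  F[1-2] = +790.0994 N (tension)
  F[1-3] = -631.1577 N (compression)
  F[2-3] = +39.2579 N (tension)
  F[2-4] = +164.4283 N (tension)
  F[3-4] = -508.4621 N (compression)
  Rx@0 = -2981.9600 N
  Ry@0 = +822.8686 N
  Ry@4 = +481.1414 N

-631.158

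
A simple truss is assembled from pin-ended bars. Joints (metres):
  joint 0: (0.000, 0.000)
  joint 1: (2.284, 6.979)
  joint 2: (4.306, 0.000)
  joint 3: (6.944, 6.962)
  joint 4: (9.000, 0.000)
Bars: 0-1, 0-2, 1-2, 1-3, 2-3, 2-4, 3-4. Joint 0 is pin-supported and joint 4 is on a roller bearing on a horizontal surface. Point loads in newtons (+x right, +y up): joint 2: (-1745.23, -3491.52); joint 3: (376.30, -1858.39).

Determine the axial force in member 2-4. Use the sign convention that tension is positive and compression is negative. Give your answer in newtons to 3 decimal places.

N=5 nodes, M=7 members, R=3 reactions → 2N=10, M+R=10
member 0 (0-1): L=7.3432, (cx,cy)=(0.3110,0.9504)
member 1 (0-2): L=4.3060, (cx,cy)=(1.0000,0.0000)
member 2 (1-2): L=7.2660, (cx,cy)=(0.2783,-0.9605)
member 3 (1-3): L=4.6600, (cx,cy)=(1.0000,-0.0036)
member 4 (2-3): L=7.4450, (cx,cy)=(0.3543,0.9351)
member 5 (2-4): L=4.6940, (cx,cy)=(1.0000,0.0000)
member 6 (3-4): L=7.2592, (cx,cy)=(0.2832,-0.9591)
solve A·x = −loads:
  F[0-1] = -2056.4757 N (compression)
  F[0-2] = -729.2949 N (compression)
  F[1-2] = +2039.4342 N (tension)
  F[1-3] = -1207.1809 N (compression)
  F[2-3] = +1638.9811 N (tension)
  F[2-4] = +1002.7322 N (tension)
  F[3-4] = -3540.4059 N (compression)
  Rx@0 = +1368.9300 N
  Ry@0 = +1954.4716 N
  Ry@4 = +3395.4384 N

1002.732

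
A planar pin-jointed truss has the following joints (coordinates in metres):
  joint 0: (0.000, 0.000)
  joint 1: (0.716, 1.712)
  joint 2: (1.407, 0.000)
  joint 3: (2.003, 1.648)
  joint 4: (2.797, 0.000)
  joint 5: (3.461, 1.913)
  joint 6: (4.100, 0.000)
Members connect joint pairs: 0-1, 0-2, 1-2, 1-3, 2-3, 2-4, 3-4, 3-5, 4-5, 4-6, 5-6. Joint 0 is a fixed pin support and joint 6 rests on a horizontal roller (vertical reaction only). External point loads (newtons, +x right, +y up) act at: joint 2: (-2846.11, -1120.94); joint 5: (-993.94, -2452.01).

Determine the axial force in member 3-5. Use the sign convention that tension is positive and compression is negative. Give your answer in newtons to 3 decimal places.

-1625.955

N=7 nodes, M=11 members, R=3 reactions → 2N=14, M+R=14
member 0 (0-1): L=1.8557, (cx,cy)=(0.3858,0.9226)
member 1 (0-2): L=1.4070, (cx,cy)=(1.0000,0.0000)
member 2 (1-2): L=1.8462, (cx,cy)=(0.3743,-0.9273)
member 3 (1-3): L=1.2886, (cx,cy)=(0.9988,-0.0497)
member 4 (2-3): L=1.7525, (cx,cy)=(0.3401,0.9404)
member 5 (2-4): L=1.3900, (cx,cy)=(1.0000,0.0000)
member 6 (3-4): L=1.8293, (cx,cy)=(0.4340,-0.9009)
member 7 (3-5): L=1.4819, (cx,cy)=(0.9839,0.1788)
member 8 (4-5): L=2.0250, (cx,cy)=(0.3279,0.9447)
member 9 (4-6): L=1.3030, (cx,cy)=(1.0000,0.0000)
member 10 (5-6): L=2.0169, (cx,cy)=(0.3168,-0.9485)
solve A·x = −loads:
  F[0-1] = -1714.9764 N (compression)
  F[0-2] = -3178.3444 N (compression)
  F[1-2] = +1777.3534 N (tension)
  F[1-3] = -1328.5801 N (compression)
  F[2-3] = -560.6439 N (compression)
  F[2-4] = +523.6716 N (tension)
  F[3-4] = +189.2300 N (tension)
  F[3-5] = -1625.9553 N (compression)
  F[4-5] = -180.4529 N (compression)
  F[4-6] = +664.9779 N (tension)
  F[5-6] = -2098.8963 N (compression)
  Rx@0 = +3840.0500 N
  Ry@0 = +1582.1788 N
  Ry@6 = +1990.7712 N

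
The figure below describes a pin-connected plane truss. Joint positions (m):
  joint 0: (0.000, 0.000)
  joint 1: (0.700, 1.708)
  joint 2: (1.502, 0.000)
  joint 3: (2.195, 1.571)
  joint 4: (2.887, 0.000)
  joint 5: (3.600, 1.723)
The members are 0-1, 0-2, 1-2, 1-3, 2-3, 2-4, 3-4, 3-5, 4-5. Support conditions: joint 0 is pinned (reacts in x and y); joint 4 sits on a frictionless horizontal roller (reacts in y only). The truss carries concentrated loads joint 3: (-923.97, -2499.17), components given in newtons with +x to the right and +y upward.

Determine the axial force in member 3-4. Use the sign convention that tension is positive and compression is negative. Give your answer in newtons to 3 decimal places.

N=6 nodes, M=9 members, R=3 reactions → 2N=12, M+R=12
member 0 (0-1): L=1.8459, (cx,cy)=(0.3792,0.9253)
member 1 (0-2): L=1.5020, (cx,cy)=(1.0000,0.0000)
member 2 (1-2): L=1.8869, (cx,cy)=(0.4250,-0.9052)
member 3 (1-3): L=1.5013, (cx,cy)=(0.9958,-0.0913)
member 4 (2-3): L=1.7171, (cx,cy)=(0.4036,0.9149)
member 5 (2-4): L=1.3850, (cx,cy)=(1.0000,0.0000)
member 6 (3-4): L=1.7167, (cx,cy)=(0.4031,-0.9152)
member 7 (3-5): L=1.4132, (cx,cy)=(0.9942,0.1076)
member 8 (4-5): L=1.8647, (cx,cy)=(0.3824,0.9240)
solve A·x = −loads:
  F[0-1] = -1190.7745 N (compression)
  F[0-2] = -472.4004 N (compression)
  F[1-2] = +1319.7556 N (tension)
  F[1-3] = -1016.7494 N (compression)
  F[2-3] = -1305.6800 N (compression)
  F[2-4] = +615.5057 N (tension)
  F[3-4] = -1526.8946 N (compression)
  F[3-5] = +0.0000 N (tension)
  F[4-5] = -0.0000 N (compression)
  Rx@0 = +923.9700 N
  Ry@0 = +1101.8298 N
  Ry@4 = +1397.3402 N

-1526.895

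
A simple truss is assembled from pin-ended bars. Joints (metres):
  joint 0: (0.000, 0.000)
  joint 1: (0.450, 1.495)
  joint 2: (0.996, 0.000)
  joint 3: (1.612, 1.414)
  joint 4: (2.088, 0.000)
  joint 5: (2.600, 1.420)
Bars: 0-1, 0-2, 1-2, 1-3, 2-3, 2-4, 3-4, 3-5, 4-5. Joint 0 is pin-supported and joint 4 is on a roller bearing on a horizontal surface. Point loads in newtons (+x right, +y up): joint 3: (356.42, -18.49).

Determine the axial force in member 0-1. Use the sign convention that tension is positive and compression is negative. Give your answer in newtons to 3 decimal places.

247.664

N=6 nodes, M=9 members, R=3 reactions → 2N=12, M+R=12
member 0 (0-1): L=1.5613, (cx,cy)=(0.2882,0.9576)
member 1 (0-2): L=0.9960, (cx,cy)=(1.0000,0.0000)
member 2 (1-2): L=1.5916, (cx,cy)=(0.3431,-0.9393)
member 3 (1-3): L=1.1648, (cx,cy)=(0.9976,-0.0695)
member 4 (2-3): L=1.5424, (cx,cy)=(0.3994,0.9168)
member 5 (2-4): L=1.0920, (cx,cy)=(1.0000,0.0000)
member 6 (3-4): L=1.4920, (cx,cy)=(0.3190,-0.9477)
member 7 (3-5): L=0.9880, (cx,cy)=(1.0000,0.0061)
member 8 (4-5): L=1.5095, (cx,cy)=(0.3392,0.9407)
solve A·x = −loads:
  F[0-1] = +247.6641 N (tension)
  F[0-2] = +285.0360 N (tension)
  F[1-2] = -264.5062 N (compression)
  F[1-3] = +162.5174 N (tension)
  F[2-3] = +271.0077 N (tension)
  F[2-4] = +86.0582 N (tension)
  F[3-4] = -269.7400 N (compression)
  F[3-5] = -0.0000 N (compression)
  F[4-5] = +0.0000 N (tension)
  Rx@0 = -356.4200 N
  Ry@0 = -237.1536 N
  Ry@4 = +255.6436 N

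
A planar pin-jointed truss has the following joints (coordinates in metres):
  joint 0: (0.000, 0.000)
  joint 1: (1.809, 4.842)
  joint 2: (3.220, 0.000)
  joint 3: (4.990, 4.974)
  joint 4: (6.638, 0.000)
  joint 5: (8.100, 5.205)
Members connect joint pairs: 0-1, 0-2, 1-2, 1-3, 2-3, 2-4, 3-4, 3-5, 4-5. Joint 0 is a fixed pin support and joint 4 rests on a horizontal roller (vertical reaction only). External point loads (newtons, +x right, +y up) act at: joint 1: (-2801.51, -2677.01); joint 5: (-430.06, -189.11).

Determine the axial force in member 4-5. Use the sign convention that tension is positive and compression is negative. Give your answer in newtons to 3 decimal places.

N=6 nodes, M=9 members, R=3 reactions → 2N=12, M+R=12
member 0 (0-1): L=5.1689, (cx,cy)=(0.3500,0.9368)
member 1 (0-2): L=3.2200, (cx,cy)=(1.0000,0.0000)
member 2 (1-2): L=5.0434, (cx,cy)=(0.2798,-0.9601)
member 3 (1-3): L=3.1837, (cx,cy)=(0.9991,0.0415)
member 4 (2-3): L=5.2795, (cx,cy)=(0.3353,0.9421)
member 5 (2-4): L=3.4180, (cx,cy)=(1.0000,0.0000)
member 6 (3-4): L=5.2399, (cx,cy)=(0.3145,-0.9493)
member 7 (3-5): L=3.1186, (cx,cy)=(0.9973,0.0741)
member 8 (4-5): L=5.4064, (cx,cy)=(0.2704,0.9627)
solve A·x = −loads:
  F[0-1] = -4575.9518 N (compression)
  F[0-2] = -1630.0862 N (compression)
  F[1-2] = +1707.7145 N (tension)
  F[1-3] = +722.8778 N (tension)
  F[2-3] = -1740.2322 N (compression)
  F[2-4] = -568.8925 N (compression)
  F[3-4] = +1665.4696 N (tension)
  F[3-5] = -386.0343 N (compression)
  F[4-5] = -166.7273 N (compression)
  Rx@0 = +3231.5700 N
  Ry@0 = +4286.5586 N
  Ry@4 = -1420.4386 N

-166.727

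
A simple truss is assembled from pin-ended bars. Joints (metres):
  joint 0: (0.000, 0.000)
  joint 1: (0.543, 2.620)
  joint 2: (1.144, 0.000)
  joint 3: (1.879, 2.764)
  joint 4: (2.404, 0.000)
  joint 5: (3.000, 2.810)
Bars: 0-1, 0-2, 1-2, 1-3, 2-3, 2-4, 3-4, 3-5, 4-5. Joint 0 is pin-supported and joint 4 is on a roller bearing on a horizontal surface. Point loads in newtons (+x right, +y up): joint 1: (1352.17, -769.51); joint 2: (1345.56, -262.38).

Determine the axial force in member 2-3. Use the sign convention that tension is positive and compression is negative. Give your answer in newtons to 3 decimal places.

1926.696

N=6 nodes, M=9 members, R=3 reactions → 2N=12, M+R=12
member 0 (0-1): L=2.6757, (cx,cy)=(0.2029,0.9792)
member 1 (0-2): L=1.1440, (cx,cy)=(1.0000,0.0000)
member 2 (1-2): L=2.6880, (cx,cy)=(0.2236,-0.9747)
member 3 (1-3): L=1.3437, (cx,cy)=(0.9942,0.1072)
member 4 (2-3): L=2.8601, (cx,cy)=(0.2570,0.9664)
member 5 (2-4): L=1.2600, (cx,cy)=(1.0000,0.0000)
member 6 (3-4): L=2.8134, (cx,cy)=(0.1866,-0.9824)
member 7 (3-5): L=1.1219, (cx,cy)=(0.9992,0.0410)
member 8 (4-5): L=2.8725, (cx,cy)=(0.2075,0.9782)
solve A·x = −loads:
  F[0-1] = +756.1796 N (tension)
  F[0-2] = +2544.2715 N (tension)
  F[1-2] = -1641.1530 N (compression)
  F[1-3] = -836.5963 N (compression)
  F[2-3] = +1926.6961 N (tension)
  F[2-4] = +336.6410 N (tension)
  F[3-4] = -1804.0223 N (compression)
  F[3-5] = -0.0000 N (compression)
  F[4-5] = +0.0000 N (tension)
  Rx@0 = -2697.7300 N
  Ry@0 = -740.4445 N
  Ry@4 = +1772.3345 N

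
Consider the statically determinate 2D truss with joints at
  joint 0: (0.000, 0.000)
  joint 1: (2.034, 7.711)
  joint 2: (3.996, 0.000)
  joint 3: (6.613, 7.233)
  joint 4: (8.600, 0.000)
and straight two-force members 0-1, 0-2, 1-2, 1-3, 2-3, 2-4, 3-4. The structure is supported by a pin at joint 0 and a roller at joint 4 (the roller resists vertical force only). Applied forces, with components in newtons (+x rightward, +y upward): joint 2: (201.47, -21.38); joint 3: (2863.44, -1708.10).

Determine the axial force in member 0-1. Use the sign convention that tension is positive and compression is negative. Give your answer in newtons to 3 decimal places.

N=5 nodes, M=7 members, R=3 reactions → 2N=10, M+R=10
member 0 (0-1): L=7.9748, (cx,cy)=(0.2551,0.9669)
member 1 (0-2): L=3.9960, (cx,cy)=(1.0000,0.0000)
member 2 (1-2): L=7.9567, (cx,cy)=(0.2466,-0.9691)
member 3 (1-3): L=4.6039, (cx,cy)=(0.9946,-0.1038)
member 4 (2-3): L=7.6919, (cx,cy)=(0.3402,0.9403)
member 5 (2-4): L=4.6040, (cx,cy)=(1.0000,0.0000)
member 6 (3-4): L=7.5010, (cx,cy)=(0.2649,-0.9643)
solve A·x = −loads:
  F[0-1] = +2070.6742 N (tension)
  F[0-2] = +2536.7743 N (tension)
  F[1-2] = -2180.7979 N (compression)
  F[1-3] = +1071.6793 N (tension)
  F[2-3] = +2270.2763 N (tension)
  F[2-4] = +1025.1387 N (tension)
  F[3-4] = -3869.9186 N (compression)
  Rx@0 = -3064.9100 N
  Ry@0 = -2002.1899 N
  Ry@4 = +3731.6699 N

2070.674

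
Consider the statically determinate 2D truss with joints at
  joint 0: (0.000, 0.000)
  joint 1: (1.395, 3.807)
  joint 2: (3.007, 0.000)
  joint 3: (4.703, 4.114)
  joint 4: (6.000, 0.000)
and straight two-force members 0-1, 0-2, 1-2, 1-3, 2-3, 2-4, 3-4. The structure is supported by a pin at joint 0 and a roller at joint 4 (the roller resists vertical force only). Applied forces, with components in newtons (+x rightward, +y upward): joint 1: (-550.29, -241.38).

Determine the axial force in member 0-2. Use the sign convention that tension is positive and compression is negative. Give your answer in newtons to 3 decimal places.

N=5 nodes, M=7 members, R=3 reactions → 2N=10, M+R=10
member 0 (0-1): L=4.0545, (cx,cy)=(0.3441,0.9389)
member 1 (0-2): L=3.0070, (cx,cy)=(1.0000,0.0000)
member 2 (1-2): L=4.1342, (cx,cy)=(0.3899,-0.9209)
member 3 (1-3): L=3.3222, (cx,cy)=(0.9957,0.0924)
member 4 (2-3): L=4.4499, (cx,cy)=(0.3811,0.9245)
member 5 (2-4): L=2.9930, (cx,cy)=(1.0000,0.0000)
member 6 (3-4): L=4.3136, (cx,cy)=(0.3007,-0.9537)
solve A·x = −loads:
  F[0-1] = -569.1669 N (compression)
  F[0-2] = -354.4630 N (compression)
  F[1-2] = +340.5661 N (tension)
  F[1-3] = +222.6234 N (tension)
  F[2-3] = -339.2144 N (compression)
  F[2-4] = -92.3847 N (compression)
  F[3-4] = +307.2561 N (tension)
  Rx@0 = +550.2900 N
  Ry@0 = +534.4182 N
  Ry@4 = -293.0382 N

-354.463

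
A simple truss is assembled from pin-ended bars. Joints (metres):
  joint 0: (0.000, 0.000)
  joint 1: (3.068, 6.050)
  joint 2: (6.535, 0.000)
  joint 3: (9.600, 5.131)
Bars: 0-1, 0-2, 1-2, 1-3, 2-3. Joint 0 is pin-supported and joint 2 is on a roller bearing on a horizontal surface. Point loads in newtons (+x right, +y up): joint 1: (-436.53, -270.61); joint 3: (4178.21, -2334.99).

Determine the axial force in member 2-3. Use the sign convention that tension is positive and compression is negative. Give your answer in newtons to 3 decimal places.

-1877.353

N=4 nodes, M=5 members, R=3 reactions → 2N=8, M+R=8
member 0 (0-1): L=6.7834, (cx,cy)=(0.4523,0.8919)
member 1 (0-2): L=6.5350, (cx,cy)=(1.0000,0.0000)
member 2 (1-2): L=6.9730, (cx,cy)=(0.4972,-0.8676)
member 3 (1-3): L=6.5963, (cx,cy)=(0.9902,-0.1393)
member 4 (2-3): L=5.9767, (cx,cy)=(0.5128,0.8585)
solve A·x = −loads:
  F[0-1] = +4292.0617 N (tension)
  F[0-2] = +1800.4767 N (tension)
  F[1-2] = -5557.5232 N (compression)
  F[1-3] = +5191.5886 N (tension)
  F[2-3] = -1877.3531 N (compression)
  Rx@0 = -3741.6800 N
  Ry@0 = -3827.9921 N
  Ry@2 = +6433.5921 N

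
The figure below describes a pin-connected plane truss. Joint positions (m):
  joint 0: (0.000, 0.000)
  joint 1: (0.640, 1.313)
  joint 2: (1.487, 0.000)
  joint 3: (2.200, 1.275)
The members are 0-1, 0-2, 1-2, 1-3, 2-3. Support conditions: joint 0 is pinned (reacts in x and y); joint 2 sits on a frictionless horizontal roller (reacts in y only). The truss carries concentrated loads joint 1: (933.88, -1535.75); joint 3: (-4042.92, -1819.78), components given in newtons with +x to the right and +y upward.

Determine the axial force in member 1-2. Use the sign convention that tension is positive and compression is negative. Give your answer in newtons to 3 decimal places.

N=4 nodes, M=5 members, R=3 reactions → 2N=8, M+R=8
member 0 (0-1): L=1.4607, (cx,cy)=(0.4382,0.8989)
member 1 (0-2): L=1.4870, (cx,cy)=(1.0000,0.0000)
member 2 (1-2): L=1.5625, (cx,cy)=(0.5421,-0.8403)
member 3 (1-3): L=1.5605, (cx,cy)=(0.9997,-0.0244)
member 4 (2-3): L=1.4608, (cx,cy)=(0.4881,0.8728)
solve A·x = −loads:
  F[0-1] = -2941.5132 N (compression)
  F[0-2] = -1820.2047 N (compression)
  F[1-2] = +1405.5021 N (tension)
  F[1-3] = -2985.4996 N (compression)
  F[2-3] = -2168.2942 N (compression)
  Rx@0 = +3109.0400 N
  Ry@0 = +2644.1262 N
  Ry@2 = +711.4038 N

1405.502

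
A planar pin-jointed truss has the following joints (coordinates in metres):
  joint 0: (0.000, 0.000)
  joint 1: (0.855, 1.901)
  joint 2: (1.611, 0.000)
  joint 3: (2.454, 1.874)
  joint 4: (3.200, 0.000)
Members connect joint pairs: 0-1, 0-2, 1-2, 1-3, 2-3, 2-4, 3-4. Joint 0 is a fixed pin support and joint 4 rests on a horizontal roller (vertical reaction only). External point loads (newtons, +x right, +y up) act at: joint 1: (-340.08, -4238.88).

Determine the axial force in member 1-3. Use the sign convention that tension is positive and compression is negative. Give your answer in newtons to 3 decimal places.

-783.192

N=5 nodes, M=7 members, R=3 reactions → 2N=10, M+R=10
member 0 (0-1): L=2.0844, (cx,cy)=(0.4102,0.9120)
member 1 (0-2): L=1.6110, (cx,cy)=(1.0000,0.0000)
member 2 (1-2): L=2.0458, (cx,cy)=(0.3695,-0.9292)
member 3 (1-3): L=1.5992, (cx,cy)=(0.9999,-0.0169)
member 4 (2-3): L=2.0549, (cx,cy)=(0.4102,0.9120)
member 5 (2-4): L=1.5890, (cx,cy)=(1.0000,0.0000)
member 6 (3-4): L=2.0170, (cx,cy)=(0.3699,-0.9291)
solve A·x = −loads:
  F[0-1] = -3627.5491 N (compression)
  F[0-2] = +1147.8867 N (tension)
  F[1-2] = -987.2019 N (compression)
  F[1-3] = -783.1919 N (compression)
  F[2-3] = +1005.8643 N (tension)
  F[2-4] = +370.4312 N (tension)
  F[3-4] = -1001.5672 N (compression)
  Rx@0 = +340.0800 N
  Ry@0 = +3308.3330 N
  Ry@4 = +930.5470 N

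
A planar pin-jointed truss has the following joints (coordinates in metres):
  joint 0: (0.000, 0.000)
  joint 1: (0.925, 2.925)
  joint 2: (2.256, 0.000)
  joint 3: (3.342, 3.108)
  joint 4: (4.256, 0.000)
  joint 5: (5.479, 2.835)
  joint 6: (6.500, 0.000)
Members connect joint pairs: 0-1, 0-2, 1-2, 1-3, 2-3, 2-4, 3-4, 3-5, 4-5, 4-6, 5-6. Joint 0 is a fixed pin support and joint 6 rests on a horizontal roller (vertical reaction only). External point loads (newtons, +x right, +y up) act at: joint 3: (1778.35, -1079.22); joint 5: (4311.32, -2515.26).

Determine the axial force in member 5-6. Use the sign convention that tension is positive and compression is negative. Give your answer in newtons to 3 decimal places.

N=7 nodes, M=11 members, R=3 reactions → 2N=14, M+R=14
member 0 (0-1): L=3.0678, (cx,cy)=(0.3015,0.9535)
member 1 (0-2): L=2.2560, (cx,cy)=(1.0000,0.0000)
member 2 (1-2): L=3.2136, (cx,cy)=(0.4142,-0.9102)
member 3 (1-3): L=2.4239, (cx,cy)=(0.9971,0.0755)
member 4 (2-3): L=3.2923, (cx,cy)=(0.3299,0.9440)
member 5 (2-4): L=2.0000, (cx,cy)=(1.0000,0.0000)
member 6 (3-4): L=3.2396, (cx,cy)=(0.2821,-0.9594)
member 7 (3-5): L=2.1544, (cx,cy)=(0.9919,-0.1267)
member 8 (4-5): L=3.0875, (cx,cy)=(0.3961,0.9182)
member 9 (4-6): L=2.2440, (cx,cy)=(1.0000,0.0000)
member 10 (5-6): L=3.0132, (cx,cy)=(0.3388,-0.9408)
solve A·x = −loads:
  F[0-1] = +1899.7133 N (tension)
  F[0-2] = +5516.8659 N (tension)
  F[1-2] = -1877.6712 N (compression)
  F[1-3] = +1354.3596 N (tension)
  F[2-3] = +1810.3778 N (tension)
  F[2-4] = +4141.9985 N (tension)
  F[3-4] = -3153.9541 N (compression)
  F[3-5] = +1067.7634 N (tension)
  F[4-5] = +3295.3732 N (tension)
  F[4-6] = +1946.8433 N (tension)
  F[5-6] = -5745.6637 N (compression)
  Rx@0 = -6089.6700 N
  Ry@0 = -1811.2995 N
  Ry@6 = +5405.7795 N

-5745.664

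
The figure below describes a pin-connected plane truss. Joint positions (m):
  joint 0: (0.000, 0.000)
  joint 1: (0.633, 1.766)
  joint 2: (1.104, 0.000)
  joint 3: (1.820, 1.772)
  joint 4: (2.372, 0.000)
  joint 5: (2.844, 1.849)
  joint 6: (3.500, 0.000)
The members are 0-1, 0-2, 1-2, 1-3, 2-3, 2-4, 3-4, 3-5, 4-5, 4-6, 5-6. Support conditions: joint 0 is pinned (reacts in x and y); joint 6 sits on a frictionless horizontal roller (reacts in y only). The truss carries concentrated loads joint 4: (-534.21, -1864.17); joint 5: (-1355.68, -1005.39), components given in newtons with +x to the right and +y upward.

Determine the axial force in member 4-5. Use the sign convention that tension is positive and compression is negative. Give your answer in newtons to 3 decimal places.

523.064

N=7 nodes, M=11 members, R=3 reactions → 2N=14, M+R=14
member 0 (0-1): L=1.8760, (cx,cy)=(0.3374,0.9414)
member 1 (0-2): L=1.1040, (cx,cy)=(1.0000,0.0000)
member 2 (1-2): L=1.8277, (cx,cy)=(0.2577,-0.9662)
member 3 (1-3): L=1.1870, (cx,cy)=(1.0000,0.0051)
member 4 (2-3): L=1.9112, (cx,cy)=(0.3746,0.9272)
member 5 (2-4): L=1.2680, (cx,cy)=(1.0000,0.0000)
member 6 (3-4): L=1.8560, (cx,cy)=(0.2974,-0.9547)
member 7 (3-5): L=1.0269, (cx,cy)=(0.9972,0.0750)
member 8 (4-5): L=1.9083, (cx,cy)=(0.2473,0.9689)
member 9 (4-6): L=1.1280, (cx,cy)=(1.0000,0.0000)
member 10 (5-6): L=1.9619, (cx,cy)=(0.3344,-0.9424)
solve A·x = −loads:
  F[0-1] = -1599.2053 N (compression)
  F[0-2] = -1350.2914 N (compression)
  F[1-2] = +1553.1254 N (tension)
  F[1-3] = -939.8459 N (compression)
  F[2-3] = -1618.5454 N (compression)
  F[2-4] = -343.6906 N (compression)
  F[3-4] = +1421.6929 N (tension)
  F[3-5] = -1974.5924 N (compression)
  F[4-5] = +523.0640 N (tension)
  F[4-6] = +483.9781 N (tension)
  F[5-6] = -1447.4499 N (compression)
  Rx@0 = +1889.8900 N
  Ry@0 = +1505.4205 N
  Ry@6 = +1364.1395 N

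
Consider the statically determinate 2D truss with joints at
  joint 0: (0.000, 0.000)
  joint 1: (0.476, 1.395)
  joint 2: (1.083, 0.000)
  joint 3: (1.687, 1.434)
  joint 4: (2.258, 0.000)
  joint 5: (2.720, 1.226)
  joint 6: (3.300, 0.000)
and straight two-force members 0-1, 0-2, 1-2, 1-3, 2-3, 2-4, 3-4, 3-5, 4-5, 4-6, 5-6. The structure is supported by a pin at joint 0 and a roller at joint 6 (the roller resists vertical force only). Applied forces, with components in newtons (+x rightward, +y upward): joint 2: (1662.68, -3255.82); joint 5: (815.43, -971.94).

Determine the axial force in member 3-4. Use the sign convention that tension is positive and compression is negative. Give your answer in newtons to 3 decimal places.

-1158.378

N=7 nodes, M=11 members, R=3 reactions → 2N=14, M+R=14
member 0 (0-1): L=1.4740, (cx,cy)=(0.3229,0.9464)
member 1 (0-2): L=1.0830, (cx,cy)=(1.0000,0.0000)
member 2 (1-2): L=1.5213, (cx,cy)=(0.3990,-0.9170)
member 3 (1-3): L=1.2116, (cx,cy)=(0.9995,0.0322)
member 4 (2-3): L=1.5560, (cx,cy)=(0.3882,0.9216)
member 5 (2-4): L=1.1750, (cx,cy)=(1.0000,0.0000)
member 6 (3-4): L=1.5435, (cx,cy)=(0.3699,-0.9291)
member 7 (3-5): L=1.0537, (cx,cy)=(0.9803,-0.1974)
member 8 (4-5): L=1.3102, (cx,cy)=(0.3526,0.9358)
member 9 (4-6): L=1.0420, (cx,cy)=(1.0000,0.0000)
member 10 (5-6): L=1.3563, (cx,cy)=(0.4276,-0.9039)
solve A·x = −loads:
  F[0-1] = -2171.5505 N (compression)
  F[0-2] = +3179.3826 N (tension)
  F[1-2] = +2186.0682 N (tension)
  F[1-3] = -1574.3088 N (compression)
  F[2-3] = +1357.7598 N (tension)
  F[2-4] = +1861.8788 N (tension)
  F[3-4] = -1158.3775 N (compression)
  F[3-5] = -630.3229 N (compression)
  F[4-5] = +1150.0750 N (tension)
  F[4-6] = +1027.8015 N (tension)
  F[5-6] = -2403.4125 N (compression)
  Rx@0 = -2478.1100 N
  Ry@0 = +2055.2003 N
  Ry@6 = +2172.5597 N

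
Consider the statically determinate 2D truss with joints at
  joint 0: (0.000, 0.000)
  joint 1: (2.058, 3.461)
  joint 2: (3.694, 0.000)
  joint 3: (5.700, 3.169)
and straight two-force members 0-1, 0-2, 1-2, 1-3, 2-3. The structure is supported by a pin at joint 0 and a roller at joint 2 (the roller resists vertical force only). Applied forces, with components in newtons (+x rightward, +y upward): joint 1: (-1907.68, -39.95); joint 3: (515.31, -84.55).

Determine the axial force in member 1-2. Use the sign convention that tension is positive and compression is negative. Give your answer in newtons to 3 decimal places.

1364.592

N=4 nodes, M=5 members, R=3 reactions → 2N=8, M+R=8
member 0 (0-1): L=4.0266, (cx,cy)=(0.5111,0.8595)
member 1 (0-2): L=3.6940, (cx,cy)=(1.0000,0.0000)
member 2 (1-2): L=3.8282, (cx,cy)=(0.4274,-0.9041)
member 3 (1-3): L=3.6537, (cx,cy)=(0.9968,-0.0799)
member 4 (2-3): L=3.7505, (cx,cy)=(0.5349,0.8449)
solve A·x = −loads:
  F[0-1] = -1532.3113 N (compression)
  F[0-2] = -609.2130 N (compression)
  F[1-2] = +1364.5921 N (tension)
  F[1-3] = +543.0931 N (tension)
  F[2-3] = -48.6972 N (compression)
  Rx@0 = +1392.3700 N
  Ry@0 = +1317.0585 N
  Ry@2 = -1192.5585 N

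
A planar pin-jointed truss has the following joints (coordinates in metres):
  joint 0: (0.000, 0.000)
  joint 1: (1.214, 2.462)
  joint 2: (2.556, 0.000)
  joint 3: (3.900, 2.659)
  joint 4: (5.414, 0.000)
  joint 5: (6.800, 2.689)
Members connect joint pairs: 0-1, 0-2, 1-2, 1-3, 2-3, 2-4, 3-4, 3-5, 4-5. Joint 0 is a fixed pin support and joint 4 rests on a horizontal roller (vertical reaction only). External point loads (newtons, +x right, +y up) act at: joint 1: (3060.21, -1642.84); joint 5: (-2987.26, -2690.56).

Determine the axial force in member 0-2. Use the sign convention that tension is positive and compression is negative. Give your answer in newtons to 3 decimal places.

407.143

N=6 nodes, M=9 members, R=3 reactions → 2N=12, M+R=12
member 0 (0-1): L=2.7450, (cx,cy)=(0.4423,0.8969)
member 1 (0-2): L=2.5560, (cx,cy)=(1.0000,0.0000)
member 2 (1-2): L=2.8040, (cx,cy)=(0.4786,-0.8780)
member 3 (1-3): L=2.6932, (cx,cy)=(0.9973,0.0731)
member 4 (2-3): L=2.9794, (cx,cy)=(0.4511,0.8925)
member 5 (2-4): L=2.8580, (cx,cy)=(1.0000,0.0000)
member 6 (3-4): L=3.0598, (cx,cy)=(0.4948,-0.8690)
member 7 (3-5): L=2.9002, (cx,cy)=(0.9999,0.0103)
member 8 (4-5): L=3.0252, (cx,cy)=(0.4582,0.8889)
solve A·x = −loads:
  F[0-1] = -755.6618 N (compression)
  F[0-2] = +407.1432 N (tension)
  F[1-2] = -1329.5425 N (compression)
  F[1-3] = -2765.4894 N (compression)
  F[2-3] = +1308.0306 N (tension)
  F[2-4] = -819.2351 N (compression)
  F[3-4] = -1129.7261 N (compression)
  F[3-5] = -1609.1215 N (compression)
  F[4-5] = -3008.2093 N (compression)
  Rx@0 = -72.9500 N
  Ry@0 = +677.7460 N
  Ry@4 = +3655.6540 N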